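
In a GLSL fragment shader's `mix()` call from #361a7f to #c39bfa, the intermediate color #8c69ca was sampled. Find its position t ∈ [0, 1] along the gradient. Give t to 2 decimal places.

Invert the lerp on the R channel (largest span, 141): t = (140 − 54) / (195 − 54) = 86/141 = 0.60993.
Check on G: (105 − 26)/(155 − 26) = 0.6124 ✓

0.61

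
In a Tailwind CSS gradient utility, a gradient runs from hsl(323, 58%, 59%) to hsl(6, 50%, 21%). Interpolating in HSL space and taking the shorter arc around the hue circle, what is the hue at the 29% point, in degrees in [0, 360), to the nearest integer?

Hue: 6 − 323 = -317°, but |-317| > 180 so the shorter arc goes the other way: Δh = -317 + 360 = 43°.
H = 323 + 0.29 × (43) = 335.47 → 335°

335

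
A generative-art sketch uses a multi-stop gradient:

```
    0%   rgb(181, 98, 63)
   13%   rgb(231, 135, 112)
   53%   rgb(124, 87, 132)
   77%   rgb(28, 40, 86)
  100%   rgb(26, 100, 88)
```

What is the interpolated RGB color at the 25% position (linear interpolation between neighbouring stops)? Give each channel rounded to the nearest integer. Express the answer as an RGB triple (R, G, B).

25% lies between the 13% and 53% stops, so the local fraction is t = (25 − 13)/(53 − 13) = 12/40 ≈ 0.3.
R = 231 + 0.3 × (124 − 231) = 198.9 → 199
G = 135 + 0.3 × (87 − 135) = 120.6 → 121
B = 112 + 0.3 × (132 − 112) = 118 → 118

(199, 121, 118)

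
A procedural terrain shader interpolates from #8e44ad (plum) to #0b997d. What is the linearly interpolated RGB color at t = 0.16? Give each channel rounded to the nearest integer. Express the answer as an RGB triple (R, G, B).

(121, 82, 165)

#8e44ad → (142, 68, 173); #0b997d → (11, 153, 125).
R = 142 + 0.16 × (11 − 142) = 142 + 0.16 × -131 = 121.04 → 121
G = 68 + 0.16 × (153 − 68) = 68 + 0.16 × 85 = 81.6 → 82
B = 173 + 0.16 × (125 − 173) = 173 + 0.16 × -48 = 165.32 → 165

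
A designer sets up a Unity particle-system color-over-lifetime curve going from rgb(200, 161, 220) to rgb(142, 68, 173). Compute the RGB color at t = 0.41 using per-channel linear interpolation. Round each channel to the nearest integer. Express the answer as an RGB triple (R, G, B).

(176, 123, 201)

R = 200 + 0.41 × (142 − 200) = 200 + 0.41 × -58 = 176.22 → 176
G = 161 + 0.41 × (68 − 161) = 161 + 0.41 × -93 = 122.87 → 123
B = 220 + 0.41 × (173 − 220) = 220 + 0.41 × -47 = 200.73 → 201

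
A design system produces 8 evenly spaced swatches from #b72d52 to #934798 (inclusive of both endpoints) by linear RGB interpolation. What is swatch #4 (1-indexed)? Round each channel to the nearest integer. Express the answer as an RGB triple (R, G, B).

With 8 swatches and endpoints inclusive, swatch 4 sits at t = (4 − 1)/(8 − 1) = 3/7 ≈ 0.4286.
#b72d52 → (183, 45, 82); #934798 → (147, 71, 152).
R = 183 + 0.4286 × (147 − 183) = 167.57 → 168
G = 45 + 0.4286 × (71 − 45) = 56.144 → 56
B = 82 + 0.4286 × (152 − 82) = 112.002 → 112

(168, 56, 112)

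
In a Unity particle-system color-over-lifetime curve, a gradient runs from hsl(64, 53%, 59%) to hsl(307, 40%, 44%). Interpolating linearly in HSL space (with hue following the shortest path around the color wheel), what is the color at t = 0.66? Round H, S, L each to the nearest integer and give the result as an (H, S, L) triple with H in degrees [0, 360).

Hue: 307 − 64 = 243°, but |243| > 180 so the shorter arc goes the other way: Δh = 243 − 360 = -117°.
H = 64 + 0.66 × (-117) = -13.22 → -13 → -13 mod 360 = 347°
S = 53 + 0.66 × (40 − 53) = 44.42 → 44%
L = 59 + 0.66 × (44 − 59) = 49.1 → 49%

(347, 44, 49)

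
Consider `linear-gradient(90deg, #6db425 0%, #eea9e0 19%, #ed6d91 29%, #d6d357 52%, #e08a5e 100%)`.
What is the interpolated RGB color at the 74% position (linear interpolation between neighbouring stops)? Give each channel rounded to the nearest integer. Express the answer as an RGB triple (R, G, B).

74% lies between the 52% and 100% stops, so the local fraction is t = (74 − 52)/(100 − 52) = 22/48 ≈ 0.4583.
#d6d357 → (214, 211, 87); #e08a5e → (224, 138, 94).
R = 214 + 0.4583 × (224 − 214) = 218.583 → 219
G = 211 + 0.4583 × (138 − 211) = 177.544 → 178
B = 87 + 0.4583 × (94 − 87) = 90.208 → 90

(219, 178, 90)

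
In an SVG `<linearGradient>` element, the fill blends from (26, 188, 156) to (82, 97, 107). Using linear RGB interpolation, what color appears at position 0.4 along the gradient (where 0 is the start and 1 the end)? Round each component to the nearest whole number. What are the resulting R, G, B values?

(48, 152, 136)

R = 26 + 0.4 × (82 − 26) = 26 + 0.4 × 56 = 48.4 → 48
G = 188 + 0.4 × (97 − 188) = 188 + 0.4 × -91 = 151.6 → 152
B = 156 + 0.4 × (107 − 156) = 156 + 0.4 × -49 = 136.4 → 136
So the blended color is (48, 152, 136), about #309888.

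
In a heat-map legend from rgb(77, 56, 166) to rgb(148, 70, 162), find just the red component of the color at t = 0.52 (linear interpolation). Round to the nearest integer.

R = 77 + 0.52 × (148 − 77) = 113.92 → 114

114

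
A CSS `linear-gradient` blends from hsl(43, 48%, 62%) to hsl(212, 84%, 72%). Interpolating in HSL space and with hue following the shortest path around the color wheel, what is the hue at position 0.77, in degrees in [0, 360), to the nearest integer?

173

Hue arc: Δh = 212 − 43 = 169° (|Δh| ≤ 180, already the shorter path).
H = 43 + 0.77 × (169) = 173.13 → 173°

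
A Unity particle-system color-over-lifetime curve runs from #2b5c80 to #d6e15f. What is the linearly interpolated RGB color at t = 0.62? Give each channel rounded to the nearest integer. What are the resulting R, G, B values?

(149, 174, 108)

#2b5c80 → (43, 92, 128); #d6e15f → (214, 225, 95).
R = 43 + 0.62 × (214 − 43) = 43 + 0.62 × 171 = 149.02 → 149
G = 92 + 0.62 × (225 − 92) = 92 + 0.62 × 133 = 174.46 → 174
B = 128 + 0.62 × (95 − 128) = 128 + 0.62 × -33 = 107.54 → 108
So the blended color is (149, 174, 108), about #95ae6c.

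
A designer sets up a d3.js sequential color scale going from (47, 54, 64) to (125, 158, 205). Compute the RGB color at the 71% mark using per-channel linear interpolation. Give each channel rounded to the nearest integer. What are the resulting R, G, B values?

71% corresponds to t = 0.71.
R = 47 + 0.71 × (125 − 47) = 47 + 0.71 × 78 = 102.38 → 102
G = 54 + 0.71 × (158 − 54) = 54 + 0.71 × 104 = 127.84 → 128
B = 64 + 0.71 × (205 − 64) = 64 + 0.71 × 141 = 164.11 → 164
So the blended color is (102, 128, 164), about #6680a4.

(102, 128, 164)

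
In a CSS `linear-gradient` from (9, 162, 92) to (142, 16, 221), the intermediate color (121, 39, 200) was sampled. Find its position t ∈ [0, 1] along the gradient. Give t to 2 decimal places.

0.84

Invert the lerp on the G channel (largest span, 146): t = (39 − 162) / (16 − 162) = -123/-146 = 0.84247.
Check on R: (121 − 9)/(142 − 9) = 0.8421 ✓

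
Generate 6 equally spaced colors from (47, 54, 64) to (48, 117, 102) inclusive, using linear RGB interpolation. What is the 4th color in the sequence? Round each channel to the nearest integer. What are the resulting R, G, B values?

(48, 92, 87)

With 6 swatches and endpoints inclusive, swatch 4 sits at t = (4 − 1)/(6 − 1) = 3/5 ≈ 0.6.
R = 47 + 0.6 × (48 − 47) = 47.6 → 48
G = 54 + 0.6 × (117 − 54) = 91.8 → 92
B = 64 + 0.6 × (102 − 64) = 86.8 → 87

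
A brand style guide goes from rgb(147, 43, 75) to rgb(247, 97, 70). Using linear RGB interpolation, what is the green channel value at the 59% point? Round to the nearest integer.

G = 43 + 0.59 × (97 − 43) = 74.86 → 75

75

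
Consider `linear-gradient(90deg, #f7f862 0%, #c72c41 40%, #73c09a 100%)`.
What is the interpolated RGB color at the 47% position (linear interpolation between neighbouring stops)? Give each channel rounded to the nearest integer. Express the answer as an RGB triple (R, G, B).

(189, 61, 75)

47% lies between the 40% and 100% stops, so the local fraction is t = (47 − 40)/(100 − 40) = 7/60 ≈ 0.1167.
#c72c41 → (199, 44, 65); #73c09a → (115, 192, 154).
R = 199 + 0.1167 × (115 − 199) = 189.197 → 189
G = 44 + 0.1167 × (192 − 44) = 61.272 → 61
B = 65 + 0.1167 × (154 − 65) = 75.386 → 75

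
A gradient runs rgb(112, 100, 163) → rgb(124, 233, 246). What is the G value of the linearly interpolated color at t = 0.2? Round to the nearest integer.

127

G = 100 + 0.2 × (233 − 100) = 126.6 → 127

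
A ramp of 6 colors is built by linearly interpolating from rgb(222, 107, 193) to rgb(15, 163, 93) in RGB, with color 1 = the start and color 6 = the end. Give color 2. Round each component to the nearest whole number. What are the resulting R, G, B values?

(181, 118, 173)

With 6 swatches and endpoints inclusive, swatch 2 sits at t = (2 − 1)/(6 − 1) = 1/5 ≈ 0.2.
R = 222 + 0.2 × (15 − 222) = 180.6 → 181
G = 107 + 0.2 × (163 − 107) = 118.2 → 118
B = 193 + 0.2 × (93 − 193) = 173 → 173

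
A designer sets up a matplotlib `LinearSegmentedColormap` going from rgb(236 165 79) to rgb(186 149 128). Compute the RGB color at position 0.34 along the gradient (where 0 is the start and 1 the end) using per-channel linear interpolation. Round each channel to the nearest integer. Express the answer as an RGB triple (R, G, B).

R = 236 + 0.34 × (186 − 236) = 236 + 0.34 × -50 = 219 → 219
G = 165 + 0.34 × (149 − 165) = 165 + 0.34 × -16 = 159.56 → 160
B = 79 + 0.34 × (128 − 79) = 79 + 0.34 × 49 = 95.66 → 96
So the blended color is (219, 160, 96), about #dba060.

(219, 160, 96)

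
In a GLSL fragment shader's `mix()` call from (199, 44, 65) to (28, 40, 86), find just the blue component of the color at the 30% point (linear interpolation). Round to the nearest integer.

71

B = 65 + 0.3 × (86 − 65) = 71.3 → 71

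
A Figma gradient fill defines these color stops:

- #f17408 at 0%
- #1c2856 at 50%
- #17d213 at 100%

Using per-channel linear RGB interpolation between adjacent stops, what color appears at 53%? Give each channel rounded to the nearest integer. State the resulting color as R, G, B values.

(28, 50, 82)

53% lies between the 50% and 100% stops, so the local fraction is t = (53 − 50)/(100 − 50) = 3/50 ≈ 0.06.
#1c2856 → (28, 40, 86); #17d213 → (23, 210, 19).
R = 28 + 0.06 × (23 − 28) = 27.7 → 28
G = 40 + 0.06 × (210 − 40) = 50.2 → 50
B = 86 + 0.06 × (19 − 86) = 81.98 → 82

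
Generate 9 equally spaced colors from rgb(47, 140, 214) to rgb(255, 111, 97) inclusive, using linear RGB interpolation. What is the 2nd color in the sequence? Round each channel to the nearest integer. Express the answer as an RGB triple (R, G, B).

(73, 136, 199)

With 9 swatches and endpoints inclusive, swatch 2 sits at t = (2 − 1)/(9 − 1) = 1/8 ≈ 0.125.
R = 47 + 0.125 × (255 − 47) = 73 → 73
G = 140 + 0.125 × (111 − 140) = 136.375 → 136
B = 214 + 0.125 × (97 − 214) = 199.375 → 199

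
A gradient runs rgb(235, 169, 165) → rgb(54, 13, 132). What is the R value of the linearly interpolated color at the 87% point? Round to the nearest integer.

78

R = 235 + 0.87 × (54 − 235) = 77.53 → 78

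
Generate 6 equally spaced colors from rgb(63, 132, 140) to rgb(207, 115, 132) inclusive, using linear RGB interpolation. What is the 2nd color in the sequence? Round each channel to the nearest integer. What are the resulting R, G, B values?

With 6 swatches and endpoints inclusive, swatch 2 sits at t = (2 − 1)/(6 − 1) = 1/5 ≈ 0.2.
R = 63 + 0.2 × (207 − 63) = 91.8 → 92
G = 132 + 0.2 × (115 − 132) = 128.6 → 129
B = 140 + 0.2 × (132 − 140) = 138.4 → 138

(92, 129, 138)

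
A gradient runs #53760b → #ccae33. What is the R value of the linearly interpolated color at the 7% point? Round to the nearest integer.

91

R₁ = 83 (from #53760b), R₂ = 204 (from #ccae33).
R = 83 + 0.07 × (204 − 83) = 91.47 → 91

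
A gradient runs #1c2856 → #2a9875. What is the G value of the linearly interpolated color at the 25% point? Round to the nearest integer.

68

G₁ = 40 (from #1c2856), G₂ = 152 (from #2a9875).
G = 40 + 0.25 × (152 − 40) = 68 → 68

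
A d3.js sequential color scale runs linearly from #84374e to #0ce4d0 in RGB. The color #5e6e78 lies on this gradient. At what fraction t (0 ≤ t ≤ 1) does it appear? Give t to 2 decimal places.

Invert the lerp on the G channel (largest span, 173): t = (110 − 55) / (228 − 55) = 55/173 = 0.31792.
Check on R: (94 − 132)/(12 − 132) = 0.3167 ✓

0.32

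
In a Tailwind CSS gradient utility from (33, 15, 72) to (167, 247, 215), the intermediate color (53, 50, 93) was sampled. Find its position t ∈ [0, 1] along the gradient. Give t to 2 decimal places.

Invert the lerp on the G channel (largest span, 232): t = (50 − 15) / (247 − 15) = 35/232 = 0.15086.
Check on R: (53 − 33)/(167 − 33) = 0.1493 ✓

0.15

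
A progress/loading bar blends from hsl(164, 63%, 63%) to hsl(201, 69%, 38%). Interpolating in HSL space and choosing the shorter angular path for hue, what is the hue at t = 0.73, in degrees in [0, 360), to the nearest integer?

191

Hue arc: Δh = 201 − 164 = 37° (|Δh| ≤ 180, already the shorter path).
H = 164 + 0.73 × (37) = 191.01 → 191°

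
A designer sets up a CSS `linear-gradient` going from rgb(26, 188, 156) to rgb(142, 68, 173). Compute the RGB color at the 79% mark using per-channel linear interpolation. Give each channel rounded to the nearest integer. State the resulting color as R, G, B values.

(118, 93, 169)

79% corresponds to t = 0.79.
R = 26 + 0.79 × (142 − 26) = 26 + 0.79 × 116 = 117.64 → 118
G = 188 + 0.79 × (68 − 188) = 188 + 0.79 × -120 = 93.2 → 93
B = 156 + 0.79 × (173 − 156) = 156 + 0.79 × 17 = 169.43 → 169
So the blended color is (118, 93, 169), about #765da9.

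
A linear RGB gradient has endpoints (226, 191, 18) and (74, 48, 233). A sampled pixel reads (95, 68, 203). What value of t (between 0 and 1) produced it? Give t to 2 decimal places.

Invert the lerp on the B channel (largest span, 215): t = (203 − 18) / (233 − 18) = 185/215 = 0.86047.
Check on R: (95 − 226)/(74 − 226) = 0.8618 ✓

0.86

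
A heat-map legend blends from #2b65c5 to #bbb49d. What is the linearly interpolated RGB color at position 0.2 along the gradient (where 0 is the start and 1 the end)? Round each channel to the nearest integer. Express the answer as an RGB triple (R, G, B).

#2b65c5 → (43, 101, 197); #bbb49d → (187, 180, 157).
R = 43 + 0.2 × (187 − 43) = 43 + 0.2 × 144 = 71.8 → 72
G = 101 + 0.2 × (180 − 101) = 101 + 0.2 × 79 = 116.8 → 117
B = 197 + 0.2 × (157 − 197) = 197 + 0.2 × -40 = 189 → 189

(72, 117, 189)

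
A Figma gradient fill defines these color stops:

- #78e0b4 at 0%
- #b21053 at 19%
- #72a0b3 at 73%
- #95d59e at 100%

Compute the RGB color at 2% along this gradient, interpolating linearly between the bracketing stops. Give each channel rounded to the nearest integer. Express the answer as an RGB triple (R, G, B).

(126, 202, 170)

2% lies between the 0% and 19% stops, so the local fraction is t = (2 − 0)/(19 − 0) = 2/19 ≈ 0.1053.
#78e0b4 → (120, 224, 180); #b21053 → (178, 16, 83).
R = 120 + 0.1053 × (178 − 120) = 126.107 → 126
G = 224 + 0.1053 × (16 − 224) = 202.098 → 202
B = 180 + 0.1053 × (83 − 180) = 169.786 → 170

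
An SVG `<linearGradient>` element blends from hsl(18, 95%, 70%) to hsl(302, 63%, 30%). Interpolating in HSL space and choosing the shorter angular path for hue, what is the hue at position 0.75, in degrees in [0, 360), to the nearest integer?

321

Hue: 302 − 18 = 284°, but |284| > 180 so the shorter arc goes the other way: Δh = 284 − 360 = -76°.
H = 18 + 0.75 × (-76) = -39 → -39 → -39 mod 360 = 321°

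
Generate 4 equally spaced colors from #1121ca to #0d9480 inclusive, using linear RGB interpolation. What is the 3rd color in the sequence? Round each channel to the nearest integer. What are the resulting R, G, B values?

(14, 110, 153)

With 4 swatches and endpoints inclusive, swatch 3 sits at t = (3 − 1)/(4 − 1) = 2/3 ≈ 0.6667.
#1121ca → (17, 33, 202); #0d9480 → (13, 148, 128).
R = 17 + 0.6667 × (13 − 17) = 14.333 → 14
G = 33 + 0.6667 × (148 − 33) = 109.67 → 110
B = 202 + 0.6667 × (128 − 202) = 152.664 → 153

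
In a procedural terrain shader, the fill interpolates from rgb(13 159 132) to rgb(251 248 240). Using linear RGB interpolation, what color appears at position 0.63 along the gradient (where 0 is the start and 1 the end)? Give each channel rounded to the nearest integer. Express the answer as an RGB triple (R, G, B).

R = 13 + 0.63 × (251 − 13) = 13 + 0.63 × 238 = 162.94 → 163
G = 159 + 0.63 × (248 − 159) = 159 + 0.63 × 89 = 215.07 → 215
B = 132 + 0.63 × (240 − 132) = 132 + 0.63 × 108 = 200.04 → 200
So the blended color is (163, 215, 200), about #a3d7c8.

(163, 215, 200)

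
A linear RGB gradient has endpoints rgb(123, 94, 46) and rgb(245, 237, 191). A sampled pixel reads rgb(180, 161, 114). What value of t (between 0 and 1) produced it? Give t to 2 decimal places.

0.47

Invert the lerp on the B channel (largest span, 145): t = (114 − 46) / (191 − 46) = 68/145 = 0.46897.
Check on R: (180 − 123)/(245 − 123) = 0.4672 ✓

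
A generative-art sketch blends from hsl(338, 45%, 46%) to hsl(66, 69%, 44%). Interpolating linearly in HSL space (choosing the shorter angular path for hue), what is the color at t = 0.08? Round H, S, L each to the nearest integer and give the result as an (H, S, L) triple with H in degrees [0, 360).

(345, 47, 46)

Hue: 66 − 338 = -272°, but |-272| > 180 so the shorter arc goes the other way: Δh = -272 + 360 = 88°.
H = 338 + 0.08 × (88) = 345.04 → 345°
S = 45 + 0.08 × (69 − 45) = 46.92 → 47%
L = 46 + 0.08 × (44 − 46) = 45.84 → 46%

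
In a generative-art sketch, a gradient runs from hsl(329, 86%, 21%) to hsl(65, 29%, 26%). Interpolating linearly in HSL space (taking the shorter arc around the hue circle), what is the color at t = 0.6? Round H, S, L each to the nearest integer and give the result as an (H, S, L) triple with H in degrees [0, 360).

Hue: 65 − 329 = -264°, but |-264| > 180 so the shorter arc goes the other way: Δh = -264 + 360 = 96°.
H = 329 + 0.6 × (96) = 386.6 → 387 → 387 mod 360 = 27°
S = 86 + 0.6 × (29 − 86) = 51.8 → 52%
L = 21 + 0.6 × (26 − 21) = 24 → 24%

(27, 52, 24)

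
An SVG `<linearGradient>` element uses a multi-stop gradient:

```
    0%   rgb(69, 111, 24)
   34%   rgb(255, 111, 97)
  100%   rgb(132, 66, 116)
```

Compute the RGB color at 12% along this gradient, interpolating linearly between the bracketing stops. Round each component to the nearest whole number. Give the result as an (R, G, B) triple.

12% lies between the 0% and 34% stops, so the local fraction is t = (12 − 0)/(34 − 0) = 12/34 ≈ 0.3529.
R = 69 + 0.3529 × (255 − 69) = 134.639 → 135
G = 111 + 0.3529 × (111 − 111) = 111 → 111
B = 24 + 0.3529 × (97 − 24) = 49.762 → 50

(135, 111, 50)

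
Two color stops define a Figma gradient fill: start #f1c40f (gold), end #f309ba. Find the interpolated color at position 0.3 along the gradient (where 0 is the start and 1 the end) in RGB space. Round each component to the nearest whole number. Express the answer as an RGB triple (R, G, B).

#f1c40f → (241, 196, 15); #f309ba → (243, 9, 186).
R = 241 + 0.3 × (243 − 241) = 241 + 0.3 × 2 = 241.6 → 242
G = 196 + 0.3 × (9 − 196) = 196 + 0.3 × -187 = 139.9 → 140
B = 15 + 0.3 × (186 − 15) = 15 + 0.3 × 171 = 66.3 → 66

(242, 140, 66)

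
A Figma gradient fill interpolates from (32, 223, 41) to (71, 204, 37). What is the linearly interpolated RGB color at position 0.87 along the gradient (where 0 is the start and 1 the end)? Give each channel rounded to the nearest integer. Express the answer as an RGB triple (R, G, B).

R = 32 + 0.87 × (71 − 32) = 32 + 0.87 × 39 = 65.93 → 66
G = 223 + 0.87 × (204 − 223) = 223 + 0.87 × -19 = 206.47 → 206
B = 41 + 0.87 × (37 − 41) = 41 + 0.87 × -4 = 37.52 → 38

(66, 206, 38)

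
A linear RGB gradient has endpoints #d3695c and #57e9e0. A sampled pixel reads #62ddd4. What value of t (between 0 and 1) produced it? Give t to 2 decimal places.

0.91

Invert the lerp on the B channel (largest span, 132): t = (212 − 92) / (224 − 92) = 120/132 = 0.90909.
Check on R: (98 − 211)/(87 − 211) = 0.9113 ✓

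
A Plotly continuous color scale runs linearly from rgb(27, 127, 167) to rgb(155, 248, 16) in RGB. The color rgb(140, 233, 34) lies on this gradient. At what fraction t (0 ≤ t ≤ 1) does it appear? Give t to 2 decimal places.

0.88

Invert the lerp on the B channel (largest span, 151): t = (34 − 167) / (16 − 167) = -133/-151 = 0.88079.
Check on R: (140 − 27)/(155 − 27) = 0.8828 ✓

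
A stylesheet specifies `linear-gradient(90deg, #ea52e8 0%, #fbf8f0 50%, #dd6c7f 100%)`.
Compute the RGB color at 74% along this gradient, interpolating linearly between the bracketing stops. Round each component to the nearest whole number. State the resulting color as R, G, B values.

74% lies between the 50% and 100% stops, so the local fraction is t = (74 − 50)/(100 − 50) = 24/50 ≈ 0.48.
#fbf8f0 → (251, 248, 240); #dd6c7f → (221, 108, 127).
R = 251 + 0.48 × (221 − 251) = 236.6 → 237
G = 248 + 0.48 × (108 − 248) = 180.8 → 181
B = 240 + 0.48 × (127 − 240) = 185.76 → 186

(237, 181, 186)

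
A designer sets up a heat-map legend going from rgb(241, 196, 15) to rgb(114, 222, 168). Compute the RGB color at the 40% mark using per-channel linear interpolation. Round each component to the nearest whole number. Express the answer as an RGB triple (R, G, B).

(190, 206, 76)

40% corresponds to t = 0.4.
R = 241 + 0.4 × (114 − 241) = 241 + 0.4 × -127 = 190.2 → 190
G = 196 + 0.4 × (222 − 196) = 196 + 0.4 × 26 = 206.4 → 206
B = 15 + 0.4 × (168 − 15) = 15 + 0.4 × 153 = 76.2 → 76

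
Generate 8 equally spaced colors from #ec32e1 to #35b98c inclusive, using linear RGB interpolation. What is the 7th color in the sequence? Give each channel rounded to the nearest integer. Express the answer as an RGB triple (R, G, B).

(79, 166, 152)

With 8 swatches and endpoints inclusive, swatch 7 sits at t = (7 − 1)/(8 − 1) = 6/7 ≈ 0.8571.
#ec32e1 → (236, 50, 225); #35b98c → (53, 185, 140).
R = 236 + 0.8571 × (53 − 236) = 79.151 → 79
G = 50 + 0.8571 × (185 − 50) = 165.709 → 166
B = 225 + 0.8571 × (140 − 225) = 152.147 → 152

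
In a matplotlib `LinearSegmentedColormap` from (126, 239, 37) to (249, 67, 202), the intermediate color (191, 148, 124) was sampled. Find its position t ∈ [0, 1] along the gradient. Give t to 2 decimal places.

0.53

Invert the lerp on the G channel (largest span, 172): t = (148 − 239) / (67 − 239) = -91/-172 = 0.52907.
Check on R: (191 − 126)/(249 − 126) = 0.5285 ✓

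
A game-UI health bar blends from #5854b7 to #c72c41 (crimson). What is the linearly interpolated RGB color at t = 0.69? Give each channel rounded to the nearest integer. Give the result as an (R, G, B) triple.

#5854b7 → (88, 84, 183); #c72c41 → (199, 44, 65).
R = 88 + 0.69 × (199 − 88) = 88 + 0.69 × 111 = 164.59 → 165
G = 84 + 0.69 × (44 − 84) = 84 + 0.69 × -40 = 56.4 → 56
B = 183 + 0.69 × (65 − 183) = 183 + 0.69 × -118 = 101.58 → 102
So the blended color is (165, 56, 102), about #a53866.

(165, 56, 102)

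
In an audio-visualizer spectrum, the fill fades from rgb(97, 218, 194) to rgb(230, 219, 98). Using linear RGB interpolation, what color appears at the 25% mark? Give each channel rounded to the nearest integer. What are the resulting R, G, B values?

(130, 218, 170)

25% corresponds to t = 0.25.
R = 97 + 0.25 × (230 − 97) = 97 + 0.25 × 133 = 130.25 → 130
G = 218 + 0.25 × (219 − 218) = 218 + 0.25 × 1 = 218.25 → 218
B = 194 + 0.25 × (98 − 194) = 194 + 0.25 × -96 = 170 → 170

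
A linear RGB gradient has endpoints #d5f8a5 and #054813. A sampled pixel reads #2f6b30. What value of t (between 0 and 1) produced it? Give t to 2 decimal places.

0.80

Invert the lerp on the R channel (largest span, 208): t = (47 − 213) / (5 − 213) = -166/-208 = 0.79808.
Check on G: (107 − 248)/(72 − 248) = 0.8011 ✓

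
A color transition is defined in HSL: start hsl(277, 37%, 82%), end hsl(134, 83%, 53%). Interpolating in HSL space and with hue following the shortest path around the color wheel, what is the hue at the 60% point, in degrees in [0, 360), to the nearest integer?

191

Hue arc: Δh = 134 − 277 = -143° (|Δh| ≤ 180, already the shorter path).
H = 277 + 0.6 × (-143) = 191.2 → 191°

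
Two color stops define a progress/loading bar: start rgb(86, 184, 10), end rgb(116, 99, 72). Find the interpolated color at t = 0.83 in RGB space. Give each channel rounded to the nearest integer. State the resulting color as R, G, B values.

(111, 113, 61)

R = 86 + 0.83 × (116 − 86) = 86 + 0.83 × 30 = 110.9 → 111
G = 184 + 0.83 × (99 − 184) = 184 + 0.83 × -85 = 113.45 → 113
B = 10 + 0.83 × (72 − 10) = 10 + 0.83 × 62 = 61.46 → 61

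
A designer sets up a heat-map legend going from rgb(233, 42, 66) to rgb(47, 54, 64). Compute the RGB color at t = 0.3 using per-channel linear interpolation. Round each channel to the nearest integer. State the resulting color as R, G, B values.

(177, 46, 65)

R = 233 + 0.3 × (47 − 233) = 233 + 0.3 × -186 = 177.2 → 177
G = 42 + 0.3 × (54 − 42) = 42 + 0.3 × 12 = 45.6 → 46
B = 66 + 0.3 × (64 − 66) = 66 + 0.3 × -2 = 65.4 → 65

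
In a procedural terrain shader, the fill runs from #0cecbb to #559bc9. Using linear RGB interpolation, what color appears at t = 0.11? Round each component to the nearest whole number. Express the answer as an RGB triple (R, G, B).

#0cecbb → (12, 236, 187); #559bc9 → (85, 155, 201).
R = 12 + 0.11 × (85 − 12) = 12 + 0.11 × 73 = 20.03 → 20
G = 236 + 0.11 × (155 − 236) = 236 + 0.11 × -81 = 227.09 → 227
B = 187 + 0.11 × (201 − 187) = 187 + 0.11 × 14 = 188.54 → 189

(20, 227, 189)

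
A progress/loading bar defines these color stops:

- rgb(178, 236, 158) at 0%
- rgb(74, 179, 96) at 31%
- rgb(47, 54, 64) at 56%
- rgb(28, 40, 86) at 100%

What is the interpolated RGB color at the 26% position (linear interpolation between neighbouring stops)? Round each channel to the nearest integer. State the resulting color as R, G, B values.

26% lies between the 0% and 31% stops, so the local fraction is t = (26 − 0)/(31 − 0) = 26/31 ≈ 0.8387.
R = 178 + 0.8387 × (74 − 178) = 90.775 → 91
G = 236 + 0.8387 × (179 − 236) = 188.194 → 188
B = 158 + 0.8387 × (96 − 158) = 106.001 → 106

(91, 188, 106)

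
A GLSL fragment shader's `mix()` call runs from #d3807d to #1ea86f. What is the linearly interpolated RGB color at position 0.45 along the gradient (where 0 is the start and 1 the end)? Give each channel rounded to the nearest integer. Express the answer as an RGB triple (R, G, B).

(130, 146, 119)

#d3807d → (211, 128, 125); #1ea86f → (30, 168, 111).
R = 211 + 0.45 × (30 − 211) = 211 + 0.45 × -181 = 129.55 → 130
G = 128 + 0.45 × (168 − 128) = 128 + 0.45 × 40 = 146 → 146
B = 125 + 0.45 × (111 − 125) = 125 + 0.45 × -14 = 118.7 → 119
So the blended color is (130, 146, 119), about #829277.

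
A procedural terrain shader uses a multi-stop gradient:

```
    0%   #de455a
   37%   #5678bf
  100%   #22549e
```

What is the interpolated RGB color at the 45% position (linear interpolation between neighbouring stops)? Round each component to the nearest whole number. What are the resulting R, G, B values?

45% lies between the 37% and 100% stops, so the local fraction is t = (45 − 37)/(100 − 37) = 8/63 ≈ 0.127.
#5678bf → (86, 120, 191); #22549e → (34, 84, 158).
R = 86 + 0.127 × (34 − 86) = 79.396 → 79
G = 120 + 0.127 × (84 − 120) = 115.428 → 115
B = 191 + 0.127 × (158 − 191) = 186.809 → 187

(79, 115, 187)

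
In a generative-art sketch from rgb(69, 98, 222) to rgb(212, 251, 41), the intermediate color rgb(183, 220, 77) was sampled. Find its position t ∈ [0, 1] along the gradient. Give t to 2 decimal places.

0.80

Invert the lerp on the B channel (largest span, 181): t = (77 − 222) / (41 − 222) = -145/-181 = 0.8011.
Check on R: (183 − 69)/(212 − 69) = 0.7972 ✓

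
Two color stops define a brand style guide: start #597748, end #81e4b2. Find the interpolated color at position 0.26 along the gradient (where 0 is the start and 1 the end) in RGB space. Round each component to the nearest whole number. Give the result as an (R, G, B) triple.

(99, 147, 100)

#597748 → (89, 119, 72); #81e4b2 → (129, 228, 178).
R = 89 + 0.26 × (129 − 89) = 89 + 0.26 × 40 = 99.4 → 99
G = 119 + 0.26 × (228 − 119) = 119 + 0.26 × 109 = 147.34 → 147
B = 72 + 0.26 × (178 − 72) = 72 + 0.26 × 106 = 99.56 → 100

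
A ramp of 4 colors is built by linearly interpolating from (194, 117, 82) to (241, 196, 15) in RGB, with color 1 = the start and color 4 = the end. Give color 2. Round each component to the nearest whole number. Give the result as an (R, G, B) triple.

(210, 143, 60)

With 4 swatches and endpoints inclusive, swatch 2 sits at t = (2 − 1)/(4 − 1) = 1/3 ≈ 0.3333.
R = 194 + 0.3333 × (241 − 194) = 209.665 → 210
G = 117 + 0.3333 × (196 − 117) = 143.331 → 143
B = 82 + 0.3333 × (15 − 82) = 59.669 → 60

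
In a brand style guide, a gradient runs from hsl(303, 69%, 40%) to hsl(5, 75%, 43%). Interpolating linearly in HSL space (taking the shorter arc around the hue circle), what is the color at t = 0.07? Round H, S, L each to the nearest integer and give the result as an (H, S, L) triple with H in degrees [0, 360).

Hue: 5 − 303 = -298°, but |-298| > 180 so the shorter arc goes the other way: Δh = -298 + 360 = 62°.
H = 303 + 0.07 × (62) = 307.34 → 307°
S = 69 + 0.07 × (75 − 69) = 69.42 → 69%
L = 40 + 0.07 × (43 − 40) = 40.21 → 40%

(307, 69, 40)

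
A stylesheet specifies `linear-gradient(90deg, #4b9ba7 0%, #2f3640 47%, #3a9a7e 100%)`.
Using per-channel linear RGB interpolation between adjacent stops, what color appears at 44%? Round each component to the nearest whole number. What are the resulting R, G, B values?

44% lies between the 0% and 47% stops, so the local fraction is t = (44 − 0)/(47 − 0) = 44/47 ≈ 0.9362.
#4b9ba7 → (75, 155, 167); #2f3640 → (47, 54, 64).
R = 75 + 0.9362 × (47 − 75) = 48.786 → 49
G = 155 + 0.9362 × (54 − 155) = 60.444 → 60
B = 167 + 0.9362 × (64 − 167) = 70.571 → 71

(49, 60, 71)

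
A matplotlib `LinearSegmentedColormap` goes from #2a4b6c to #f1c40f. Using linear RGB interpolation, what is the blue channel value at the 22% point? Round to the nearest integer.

B₁ = 108 (from #2a4b6c), B₂ = 15 (from #f1c40f).
B = 108 + 0.22 × (15 − 108) = 87.54 → 88

88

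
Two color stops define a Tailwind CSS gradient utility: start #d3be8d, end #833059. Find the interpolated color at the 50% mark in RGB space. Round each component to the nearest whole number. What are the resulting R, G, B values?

(171, 119, 115)

#d3be8d → (211, 190, 141); #833059 → (131, 48, 89).
50% corresponds to t = 0.5.
R = 211 + 0.5 × (131 − 211) = 211 + 0.5 × -80 = 171 → 171
G = 190 + 0.5 × (48 − 190) = 190 + 0.5 × -142 = 119 → 119
B = 141 + 0.5 × (89 − 141) = 141 + 0.5 × -52 = 115 → 115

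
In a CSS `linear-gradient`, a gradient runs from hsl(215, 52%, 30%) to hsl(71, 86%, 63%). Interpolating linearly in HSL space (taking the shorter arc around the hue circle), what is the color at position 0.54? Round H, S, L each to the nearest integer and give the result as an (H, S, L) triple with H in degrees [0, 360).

(137, 70, 48)

Hue arc: Δh = 71 − 215 = -144° (|Δh| ≤ 180, already the shorter path).
H = 215 + 0.54 × (-144) = 137.24 → 137°
S = 52 + 0.54 × (86 − 52) = 70.36 → 70%
L = 30 + 0.54 × (63 − 30) = 47.82 → 48%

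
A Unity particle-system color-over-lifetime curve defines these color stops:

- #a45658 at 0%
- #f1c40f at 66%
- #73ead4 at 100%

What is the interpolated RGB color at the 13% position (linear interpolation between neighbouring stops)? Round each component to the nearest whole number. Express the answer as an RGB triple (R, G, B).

13% lies between the 0% and 66% stops, so the local fraction is t = (13 − 0)/(66 − 0) = 13/66 ≈ 0.197.
#a45658 → (164, 86, 88); #f1c40f → (241, 196, 15).
R = 164 + 0.197 × (241 − 164) = 179.169 → 179
G = 86 + 0.197 × (196 − 86) = 107.67 → 108
B = 88 + 0.197 × (15 − 88) = 73.619 → 74

(179, 108, 74)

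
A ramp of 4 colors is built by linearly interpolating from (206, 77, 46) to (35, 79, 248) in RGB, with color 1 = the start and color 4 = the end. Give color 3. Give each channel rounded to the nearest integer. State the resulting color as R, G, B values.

With 4 swatches and endpoints inclusive, swatch 3 sits at t = (3 − 1)/(4 − 1) = 2/3 ≈ 0.6667.
R = 206 + 0.6667 × (35 − 206) = 91.994 → 92
G = 77 + 0.6667 × (79 − 77) = 78.333 → 78
B = 46 + 0.6667 × (248 − 46) = 180.673 → 181

(92, 78, 181)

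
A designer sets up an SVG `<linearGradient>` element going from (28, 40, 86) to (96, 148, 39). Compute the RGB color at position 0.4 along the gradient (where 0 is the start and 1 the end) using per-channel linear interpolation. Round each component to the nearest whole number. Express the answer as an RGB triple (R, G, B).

(55, 83, 67)

R = 28 + 0.4 × (96 − 28) = 28 + 0.4 × 68 = 55.2 → 55
G = 40 + 0.4 × (148 − 40) = 40 + 0.4 × 108 = 83.2 → 83
B = 86 + 0.4 × (39 − 86) = 86 + 0.4 × -47 = 67.2 → 67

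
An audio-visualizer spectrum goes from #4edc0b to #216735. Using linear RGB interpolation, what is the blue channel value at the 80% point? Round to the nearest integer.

45

B₁ = 11 (from #4edc0b), B₂ = 53 (from #216735).
B = 11 + 0.8 × (53 − 11) = 44.6 → 45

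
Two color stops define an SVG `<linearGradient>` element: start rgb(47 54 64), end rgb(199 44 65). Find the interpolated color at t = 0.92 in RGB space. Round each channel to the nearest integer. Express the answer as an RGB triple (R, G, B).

(187, 45, 65)

R = 47 + 0.92 × (199 − 47) = 47 + 0.92 × 152 = 186.84 → 187
G = 54 + 0.92 × (44 − 54) = 54 + 0.92 × -10 = 44.8 → 45
B = 64 + 0.92 × (65 − 64) = 64 + 0.92 × 1 = 64.92 → 65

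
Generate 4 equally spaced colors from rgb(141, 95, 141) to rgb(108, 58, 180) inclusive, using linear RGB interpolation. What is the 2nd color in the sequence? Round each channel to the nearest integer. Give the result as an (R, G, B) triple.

With 4 swatches and endpoints inclusive, swatch 2 sits at t = (2 − 1)/(4 − 1) = 1/3 ≈ 0.3333.
R = 141 + 0.3333 × (108 − 141) = 130.001 → 130
G = 95 + 0.3333 × (58 − 95) = 82.668 → 83
B = 141 + 0.3333 × (180 − 141) = 153.999 → 154

(130, 83, 154)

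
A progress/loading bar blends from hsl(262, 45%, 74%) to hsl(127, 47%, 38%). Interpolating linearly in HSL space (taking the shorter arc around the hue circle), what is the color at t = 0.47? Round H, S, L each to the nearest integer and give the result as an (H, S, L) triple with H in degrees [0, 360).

(199, 46, 57)

Hue arc: Δh = 127 − 262 = -135° (|Δh| ≤ 180, already the shorter path).
H = 262 + 0.47 × (-135) = 198.55 → 199°
S = 45 + 0.47 × (47 − 45) = 45.94 → 46%
L = 74 + 0.47 × (38 − 74) = 57.08 → 57%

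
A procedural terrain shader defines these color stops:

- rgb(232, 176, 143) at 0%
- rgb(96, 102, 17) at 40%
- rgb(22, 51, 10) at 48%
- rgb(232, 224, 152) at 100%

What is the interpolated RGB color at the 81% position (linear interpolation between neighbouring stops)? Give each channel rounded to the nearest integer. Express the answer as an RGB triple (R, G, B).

81% lies between the 48% and 100% stops, so the local fraction is t = (81 − 48)/(100 − 48) = 33/52 ≈ 0.6346.
R = 22 + 0.6346 × (232 − 22) = 155.266 → 155
G = 51 + 0.6346 × (224 − 51) = 160.786 → 161
B = 10 + 0.6346 × (152 − 10) = 100.113 → 100

(155, 161, 100)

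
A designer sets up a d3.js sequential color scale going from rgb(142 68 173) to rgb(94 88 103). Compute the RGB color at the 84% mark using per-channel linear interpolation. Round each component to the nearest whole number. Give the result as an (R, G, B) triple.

(102, 85, 114)

84% corresponds to t = 0.84.
R = 142 + 0.84 × (94 − 142) = 142 + 0.84 × -48 = 101.68 → 102
G = 68 + 0.84 × (88 − 68) = 68 + 0.84 × 20 = 84.8 → 85
B = 173 + 0.84 × (103 − 173) = 173 + 0.84 × -70 = 114.2 → 114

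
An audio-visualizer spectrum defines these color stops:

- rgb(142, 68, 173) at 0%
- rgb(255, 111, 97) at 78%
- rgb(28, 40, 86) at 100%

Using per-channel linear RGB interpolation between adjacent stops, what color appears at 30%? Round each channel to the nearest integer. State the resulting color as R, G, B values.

(185, 85, 144)

30% lies between the 0% and 78% stops, so the local fraction is t = (30 − 0)/(78 − 0) = 30/78 ≈ 0.3846.
R = 142 + 0.3846 × (255 − 142) = 185.46 → 185
G = 68 + 0.3846 × (111 − 68) = 84.538 → 85
B = 173 + 0.3846 × (97 − 173) = 143.77 → 144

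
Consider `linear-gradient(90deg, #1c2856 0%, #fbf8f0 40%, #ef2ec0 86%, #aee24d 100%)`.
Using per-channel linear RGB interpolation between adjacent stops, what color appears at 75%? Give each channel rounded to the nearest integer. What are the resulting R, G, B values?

75% lies between the 40% and 86% stops, so the local fraction is t = (75 − 40)/(86 − 40) = 35/46 ≈ 0.7609.
#fbf8f0 → (251, 248, 240); #ef2ec0 → (239, 46, 192).
R = 251 + 0.7609 × (239 − 251) = 241.869 → 242
G = 248 + 0.7609 × (46 − 248) = 94.298 → 94
B = 240 + 0.7609 × (192 − 240) = 203.477 → 203

(242, 94, 203)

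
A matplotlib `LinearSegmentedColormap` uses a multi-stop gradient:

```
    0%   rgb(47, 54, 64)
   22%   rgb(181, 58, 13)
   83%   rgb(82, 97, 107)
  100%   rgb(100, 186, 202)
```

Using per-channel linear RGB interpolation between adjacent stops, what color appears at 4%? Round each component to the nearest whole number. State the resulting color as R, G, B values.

4% lies between the 0% and 22% stops, so the local fraction is t = (4 − 0)/(22 − 0) = 4/22 ≈ 0.1818.
R = 47 + 0.1818 × (181 − 47) = 71.361 → 71
G = 54 + 0.1818 × (58 − 54) = 54.727 → 55
B = 64 + 0.1818 × (13 − 64) = 54.728 → 55

(71, 55, 55)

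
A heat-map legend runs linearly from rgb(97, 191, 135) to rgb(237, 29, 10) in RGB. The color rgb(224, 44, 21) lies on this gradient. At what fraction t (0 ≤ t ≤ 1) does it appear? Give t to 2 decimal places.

0.91

Invert the lerp on the G channel (largest span, 162): t = (44 − 191) / (29 − 191) = -147/-162 = 0.90741.
Check on R: (224 − 97)/(237 − 97) = 0.9071 ✓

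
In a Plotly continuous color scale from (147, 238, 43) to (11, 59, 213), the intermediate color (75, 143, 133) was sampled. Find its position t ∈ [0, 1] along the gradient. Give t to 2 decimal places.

0.53

Invert the lerp on the G channel (largest span, 179): t = (143 − 238) / (59 − 238) = -95/-179 = 0.53073.
Check on R: (75 − 147)/(11 − 147) = 0.5294 ✓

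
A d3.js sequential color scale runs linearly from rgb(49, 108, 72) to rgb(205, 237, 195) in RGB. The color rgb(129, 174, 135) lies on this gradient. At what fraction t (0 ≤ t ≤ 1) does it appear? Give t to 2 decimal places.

Invert the lerp on the R channel (largest span, 156): t = (129 − 49) / (205 − 49) = 80/156 = 0.51282.
Check on G: (174 − 108)/(237 − 108) = 0.5116 ✓

0.51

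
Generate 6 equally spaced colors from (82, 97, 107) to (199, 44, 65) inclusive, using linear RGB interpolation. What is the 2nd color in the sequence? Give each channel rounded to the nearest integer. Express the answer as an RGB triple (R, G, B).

With 6 swatches and endpoints inclusive, swatch 2 sits at t = (2 − 1)/(6 − 1) = 1/5 ≈ 0.2.
R = 82 + 0.2 × (199 − 82) = 105.4 → 105
G = 97 + 0.2 × (44 − 97) = 86.4 → 86
B = 107 + 0.2 × (65 − 107) = 98.6 → 99

(105, 86, 99)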